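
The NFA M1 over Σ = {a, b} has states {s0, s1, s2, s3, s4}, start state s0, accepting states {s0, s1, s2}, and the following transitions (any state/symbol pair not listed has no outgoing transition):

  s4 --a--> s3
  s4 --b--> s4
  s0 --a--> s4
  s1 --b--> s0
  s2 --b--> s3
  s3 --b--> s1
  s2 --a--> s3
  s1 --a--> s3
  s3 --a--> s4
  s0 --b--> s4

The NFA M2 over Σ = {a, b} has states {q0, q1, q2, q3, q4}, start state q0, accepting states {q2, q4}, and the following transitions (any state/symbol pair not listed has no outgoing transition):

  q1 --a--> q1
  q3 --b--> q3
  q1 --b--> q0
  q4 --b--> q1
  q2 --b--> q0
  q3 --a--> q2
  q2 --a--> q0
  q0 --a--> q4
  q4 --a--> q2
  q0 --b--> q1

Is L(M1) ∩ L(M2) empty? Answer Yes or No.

Exploring the product automaton M1 × M2 from the start pair (s0, q0), following both machines on each input symbol, reaches 12 state pairs: (s0, q0), (s4, q4), (s4, q1), (s3, q2), (s3, q1), (s4, q0), (s1, q0), (s3, q4), (s0, q1), (s4, q2), (s1, q1), (s3, q0).
M1 accepts in {s0, s1, s2} and M2 accepts in {q2, q4}; no reachable pair has both components accepting, so no string drives both machines to acceptance simultaneously and L(M1) ∩ L(M2) = ∅.
So no string is accepted by both, and the intersection is empty.

Yes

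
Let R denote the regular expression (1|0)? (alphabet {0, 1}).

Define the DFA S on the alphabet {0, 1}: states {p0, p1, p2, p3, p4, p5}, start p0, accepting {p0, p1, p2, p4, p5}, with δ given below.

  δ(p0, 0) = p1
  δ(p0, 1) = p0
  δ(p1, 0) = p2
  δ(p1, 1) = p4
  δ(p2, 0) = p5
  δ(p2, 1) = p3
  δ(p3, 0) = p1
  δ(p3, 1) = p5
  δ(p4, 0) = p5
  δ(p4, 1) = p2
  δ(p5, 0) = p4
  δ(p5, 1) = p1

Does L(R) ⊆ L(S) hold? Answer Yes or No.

Yes

Converting the expression R to a DFA (subset construction, then merging equivalent states) gives the minimal DFA with states {r0, r1, r2}, start state r0, accepting states {r0, r1} and transitions r0: 0→r1, 1→r1; r1: 0→r2, 1→r2; r2: 0→r2, 1→r2.
Exploring the product automaton R × S from the start pair (r0, p0), following both machines on each input symbol, reaches 9 state pairs: (r0, p0), (r1, p1), (r1, p0), (r2, p2), (r2, p4), (r2, p1), (r2, p0), (r2, p5), (r2, p3).
R accepts in {r0, r1} and S accepts in {p0, p1, p2, p4, p5}. The reachable pairs whose R-component is accepting are (r0, p0), (r1, p1), (r1, p0); in each of them the S-component is accepting too, so the product for L(R) \ L(S) (R-component accepting, S-component rejecting) has no reachable accepting pair and the difference is empty.
Hence every string in L(R) is also in L(S).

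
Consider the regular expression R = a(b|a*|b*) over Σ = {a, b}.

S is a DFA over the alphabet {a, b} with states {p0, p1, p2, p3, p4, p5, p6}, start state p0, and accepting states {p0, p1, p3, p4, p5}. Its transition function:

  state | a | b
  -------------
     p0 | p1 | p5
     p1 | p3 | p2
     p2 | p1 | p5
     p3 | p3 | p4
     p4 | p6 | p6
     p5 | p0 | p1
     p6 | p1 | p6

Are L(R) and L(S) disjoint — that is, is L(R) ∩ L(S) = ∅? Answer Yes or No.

No

The string a is accepted by both R and S.
Hence L(R) ∩ L(S) ≠ ∅.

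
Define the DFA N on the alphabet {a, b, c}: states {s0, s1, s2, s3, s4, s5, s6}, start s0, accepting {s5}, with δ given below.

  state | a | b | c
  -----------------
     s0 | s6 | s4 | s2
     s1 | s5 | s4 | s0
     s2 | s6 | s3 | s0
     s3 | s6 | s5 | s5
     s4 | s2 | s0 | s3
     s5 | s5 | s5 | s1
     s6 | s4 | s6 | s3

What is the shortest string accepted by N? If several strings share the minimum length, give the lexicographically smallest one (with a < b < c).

acb

A breadth-first search from s0 reaches an accepting state first via the path s0 → s6 → s3 → s5 on input acb.
No string of length < 3 is accepted (BFS exhausts all shorter strings without reaching an accepting state), and acb is the lexicographically least accepting string of length 3.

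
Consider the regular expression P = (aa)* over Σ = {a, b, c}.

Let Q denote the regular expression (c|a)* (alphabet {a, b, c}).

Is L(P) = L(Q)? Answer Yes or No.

The string a is accepted by Q but rejected by P.
So L(P) ≠ L(Q).

No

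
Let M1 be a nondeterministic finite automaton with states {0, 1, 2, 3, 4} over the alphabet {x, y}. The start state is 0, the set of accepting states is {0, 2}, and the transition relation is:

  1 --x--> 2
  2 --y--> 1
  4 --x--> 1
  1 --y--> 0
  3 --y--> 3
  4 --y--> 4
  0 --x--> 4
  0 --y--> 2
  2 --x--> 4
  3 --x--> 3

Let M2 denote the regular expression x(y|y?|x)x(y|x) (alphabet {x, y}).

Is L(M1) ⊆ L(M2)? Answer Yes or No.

No

The empty string ε is in L(M1) but not in L(M2).
So L(M1) ⊄ L(M2).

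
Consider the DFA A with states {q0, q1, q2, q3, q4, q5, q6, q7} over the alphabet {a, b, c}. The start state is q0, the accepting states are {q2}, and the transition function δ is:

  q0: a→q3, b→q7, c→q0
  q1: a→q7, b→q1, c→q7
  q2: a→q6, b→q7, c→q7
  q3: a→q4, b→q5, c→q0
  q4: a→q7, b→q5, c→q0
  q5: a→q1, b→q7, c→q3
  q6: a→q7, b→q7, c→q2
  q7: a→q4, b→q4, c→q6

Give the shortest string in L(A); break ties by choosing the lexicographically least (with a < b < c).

A breadth-first search from q0 reaches an accepting state first via the path q0 → q7 → q6 → q2 on input bcc.
No string of length < 3 is accepted (BFS exhausts all shorter strings without reaching an accepting state), and bcc is the lexicographically least accepting string of length 3.

bcc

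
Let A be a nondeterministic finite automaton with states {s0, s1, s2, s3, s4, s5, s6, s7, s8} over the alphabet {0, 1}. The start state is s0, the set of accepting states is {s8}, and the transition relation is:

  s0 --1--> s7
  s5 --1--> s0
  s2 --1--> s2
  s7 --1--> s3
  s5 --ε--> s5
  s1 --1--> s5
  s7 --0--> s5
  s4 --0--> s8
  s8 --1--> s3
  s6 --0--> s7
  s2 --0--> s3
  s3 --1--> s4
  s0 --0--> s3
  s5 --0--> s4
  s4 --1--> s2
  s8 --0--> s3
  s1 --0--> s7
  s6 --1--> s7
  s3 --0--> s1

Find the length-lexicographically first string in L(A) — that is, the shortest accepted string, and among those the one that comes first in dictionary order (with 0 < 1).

A breadth-first search from s0 reaches an accepting state first via the path s0 → s3 → s4 → s8 on input 010.
No string of length < 3 is accepted (BFS exhausts all shorter strings without reaching an accepting state), and 010 is the lexicographically least accepting string of length 3.

010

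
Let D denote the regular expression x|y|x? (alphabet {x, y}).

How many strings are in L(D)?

3

The expression has no Kleene star, so L(D) is finite. Expanding the alternatives gives {ε, x, y}.
That is 1 of length 0, 2 of length 1: 3 strings in all.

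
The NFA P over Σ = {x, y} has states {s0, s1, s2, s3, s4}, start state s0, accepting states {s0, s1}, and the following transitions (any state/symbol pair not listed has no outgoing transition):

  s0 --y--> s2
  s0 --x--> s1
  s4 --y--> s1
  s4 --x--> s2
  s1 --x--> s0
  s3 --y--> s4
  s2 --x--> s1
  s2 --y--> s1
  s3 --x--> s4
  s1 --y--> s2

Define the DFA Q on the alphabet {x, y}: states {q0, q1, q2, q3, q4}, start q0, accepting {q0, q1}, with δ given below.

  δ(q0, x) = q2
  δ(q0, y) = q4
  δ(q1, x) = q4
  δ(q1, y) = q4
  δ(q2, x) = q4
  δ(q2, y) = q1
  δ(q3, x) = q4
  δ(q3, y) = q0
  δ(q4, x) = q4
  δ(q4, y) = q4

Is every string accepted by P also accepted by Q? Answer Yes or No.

The string x is in L(P) but not in L(Q).
So L(P) ⊄ L(Q).

No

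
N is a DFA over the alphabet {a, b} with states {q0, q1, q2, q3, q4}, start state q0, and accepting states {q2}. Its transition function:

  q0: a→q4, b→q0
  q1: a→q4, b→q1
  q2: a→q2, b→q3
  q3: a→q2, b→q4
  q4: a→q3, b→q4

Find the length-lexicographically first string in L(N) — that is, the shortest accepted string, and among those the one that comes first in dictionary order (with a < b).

A breadth-first search from q0 reaches an accepting state first via the path q0 → q4 → q3 → q2 on input aaa.
No string of length < 3 is accepted (BFS exhausts all shorter strings without reaching an accepting state), and aaa is the lexicographically least accepting string of length 3.

aaa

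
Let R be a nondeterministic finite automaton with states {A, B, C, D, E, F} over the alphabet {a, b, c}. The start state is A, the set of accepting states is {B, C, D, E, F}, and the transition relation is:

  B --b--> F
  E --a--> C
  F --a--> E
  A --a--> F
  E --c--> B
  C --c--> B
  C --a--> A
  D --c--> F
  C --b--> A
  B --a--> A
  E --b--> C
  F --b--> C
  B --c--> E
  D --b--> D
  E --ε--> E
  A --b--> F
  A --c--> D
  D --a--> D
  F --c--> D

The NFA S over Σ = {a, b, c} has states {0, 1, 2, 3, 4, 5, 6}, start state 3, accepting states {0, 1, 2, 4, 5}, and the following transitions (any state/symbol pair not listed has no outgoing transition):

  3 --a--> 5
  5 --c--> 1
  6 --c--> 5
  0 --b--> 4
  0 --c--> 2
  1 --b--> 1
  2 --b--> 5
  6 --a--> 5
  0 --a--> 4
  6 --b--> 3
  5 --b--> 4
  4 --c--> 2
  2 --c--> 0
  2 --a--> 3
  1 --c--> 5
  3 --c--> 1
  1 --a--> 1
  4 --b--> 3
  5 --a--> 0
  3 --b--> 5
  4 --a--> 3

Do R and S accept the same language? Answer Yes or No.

Yes

Exploring the product automaton R × S from the start pair (A, 3), following both machines on each input symbol, reaches 6 state pairs: (A, 3), (F, 5), (D, 1), (E, 0), (C, 4), (B, 2).
R accepts in {B, C, D, E, F} and S accepts in {0, 1, 2, 4, 5}. In every reachable pair the two components are either both accepting — (F, 5), (D, 1), (E, 0), (C, 4), (B, 2) — or both non-accepting, so no string is accepted by exactly one of the machines: L(R) \ L(S) and L(S) \ L(R) are both empty.
Hence every string is accepted by R iff it is accepted by S, and the two languages coincide.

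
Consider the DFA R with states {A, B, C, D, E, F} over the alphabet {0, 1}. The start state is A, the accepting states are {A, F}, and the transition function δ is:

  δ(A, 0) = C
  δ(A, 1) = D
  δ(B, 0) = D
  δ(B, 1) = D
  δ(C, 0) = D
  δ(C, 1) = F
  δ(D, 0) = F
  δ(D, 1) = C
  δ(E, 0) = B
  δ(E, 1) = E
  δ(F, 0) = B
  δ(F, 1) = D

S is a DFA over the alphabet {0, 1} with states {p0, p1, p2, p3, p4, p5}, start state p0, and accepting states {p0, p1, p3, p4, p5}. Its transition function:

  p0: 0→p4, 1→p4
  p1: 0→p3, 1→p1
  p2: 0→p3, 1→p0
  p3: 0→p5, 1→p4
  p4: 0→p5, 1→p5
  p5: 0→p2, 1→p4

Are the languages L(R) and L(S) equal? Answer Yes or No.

The string 000 is accepted by R but rejected by S.
So L(R) ≠ L(S).

No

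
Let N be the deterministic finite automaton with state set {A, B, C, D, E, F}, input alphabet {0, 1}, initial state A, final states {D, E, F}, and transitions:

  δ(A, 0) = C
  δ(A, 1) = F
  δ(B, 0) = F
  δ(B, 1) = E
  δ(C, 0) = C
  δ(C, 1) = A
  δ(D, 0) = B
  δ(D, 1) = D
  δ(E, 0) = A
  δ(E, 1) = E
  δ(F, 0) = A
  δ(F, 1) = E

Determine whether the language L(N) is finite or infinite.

State A is reachable from the start and can reach an accepting state, and it lies on the cycle A → C → A.
Traversing that cycle any number of times yields accepted strings of unbounded length, so the language is infinite.

infinite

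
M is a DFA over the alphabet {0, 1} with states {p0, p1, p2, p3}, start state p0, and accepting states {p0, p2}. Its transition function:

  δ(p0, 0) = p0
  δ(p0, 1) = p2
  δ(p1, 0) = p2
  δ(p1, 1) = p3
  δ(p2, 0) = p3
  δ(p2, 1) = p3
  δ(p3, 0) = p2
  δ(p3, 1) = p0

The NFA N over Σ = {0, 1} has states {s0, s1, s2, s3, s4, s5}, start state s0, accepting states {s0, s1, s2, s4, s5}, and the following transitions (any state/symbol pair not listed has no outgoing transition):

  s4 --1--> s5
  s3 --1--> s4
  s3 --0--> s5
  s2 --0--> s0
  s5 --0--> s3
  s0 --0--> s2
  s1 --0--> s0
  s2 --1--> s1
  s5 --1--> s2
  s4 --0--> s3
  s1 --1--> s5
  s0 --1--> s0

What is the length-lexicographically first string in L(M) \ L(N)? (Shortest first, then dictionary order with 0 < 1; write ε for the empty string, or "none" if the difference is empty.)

0110

The string 0110 is accepted by M but not by N.
No shorter string lies in the difference, and 0110 is the lexicographically first length-4 string in L(M) \ L(N).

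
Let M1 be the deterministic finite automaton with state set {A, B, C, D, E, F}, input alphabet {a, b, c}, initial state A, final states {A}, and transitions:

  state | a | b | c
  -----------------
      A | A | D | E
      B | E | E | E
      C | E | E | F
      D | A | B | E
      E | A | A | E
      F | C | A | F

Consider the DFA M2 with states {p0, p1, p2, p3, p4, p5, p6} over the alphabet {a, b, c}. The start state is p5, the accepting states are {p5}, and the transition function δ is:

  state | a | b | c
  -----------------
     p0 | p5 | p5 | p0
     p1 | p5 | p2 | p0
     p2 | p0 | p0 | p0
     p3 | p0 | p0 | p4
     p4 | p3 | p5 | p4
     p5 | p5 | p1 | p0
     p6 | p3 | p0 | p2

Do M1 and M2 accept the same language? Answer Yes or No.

Exploring the product automaton M1 × M2 from the start pair (A, p5), following both machines on each input symbol, reaches 4 state pairs: (A, p5), (D, p1), (E, p0), (B, p2).
M1 accepts in {A} and M2 accepts in {p5}. In every reachable pair the two components are either both accepting — (A, p5) — or both non-accepting, so no string is accepted by exactly one of the machines: L(M1) \ L(M2) and L(M2) \ L(M1) are both empty.
Hence every string is accepted by M1 iff it is accepted by M2, and the two languages coincide.

Yes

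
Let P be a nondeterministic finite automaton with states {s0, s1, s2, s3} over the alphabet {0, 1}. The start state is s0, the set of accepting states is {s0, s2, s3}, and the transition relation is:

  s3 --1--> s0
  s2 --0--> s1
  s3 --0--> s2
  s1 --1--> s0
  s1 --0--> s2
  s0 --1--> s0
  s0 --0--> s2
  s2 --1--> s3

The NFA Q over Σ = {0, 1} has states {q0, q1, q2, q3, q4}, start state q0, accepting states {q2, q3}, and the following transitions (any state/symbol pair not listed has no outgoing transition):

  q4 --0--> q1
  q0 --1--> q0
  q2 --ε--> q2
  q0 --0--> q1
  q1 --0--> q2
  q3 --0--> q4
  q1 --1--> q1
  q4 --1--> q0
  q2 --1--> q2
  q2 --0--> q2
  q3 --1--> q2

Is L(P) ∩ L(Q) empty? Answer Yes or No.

No

The string 000 is accepted by both P and Q.
Hence L(P) ∩ L(Q) ≠ ∅.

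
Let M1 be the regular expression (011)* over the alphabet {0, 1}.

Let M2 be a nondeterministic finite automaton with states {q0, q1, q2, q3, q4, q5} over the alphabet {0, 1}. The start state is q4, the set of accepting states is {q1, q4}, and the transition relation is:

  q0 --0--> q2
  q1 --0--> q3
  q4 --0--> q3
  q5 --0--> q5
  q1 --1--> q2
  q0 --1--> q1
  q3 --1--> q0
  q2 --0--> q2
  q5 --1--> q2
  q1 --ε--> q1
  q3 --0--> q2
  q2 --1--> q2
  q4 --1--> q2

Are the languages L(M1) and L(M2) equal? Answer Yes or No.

Converting the expression M1 to a DFA (subset construction, then merging equivalent states) gives the minimal DFA with states {r0, r1, r2, r3}, start state r0, accepting states {r0} and transitions r0: 0→r1, 1→r2; r1: 0→r2, 1→r3; r2: 0→r2, 1→r2; r3: 0→r2, 1→r0.
Exploring the product automaton M1 × M2 from the start pair (r0, q4), following both machines on each input symbol, reaches 5 state pairs: (r0, q4), (r1, q3), (r2, q2), (r3, q0), (r0, q1).
M1 accepts in {r0} and M2 accepts in {q1, q4}. In every reachable pair the two components are either both accepting — (r0, q4), (r0, q1) — or both non-accepting, so no string is accepted by exactly one of the machines: L(M1) \ L(M2) and L(M2) \ L(M1) are both empty.
Hence every string is accepted by M1 iff it is accepted by M2, and the two languages coincide.

Yes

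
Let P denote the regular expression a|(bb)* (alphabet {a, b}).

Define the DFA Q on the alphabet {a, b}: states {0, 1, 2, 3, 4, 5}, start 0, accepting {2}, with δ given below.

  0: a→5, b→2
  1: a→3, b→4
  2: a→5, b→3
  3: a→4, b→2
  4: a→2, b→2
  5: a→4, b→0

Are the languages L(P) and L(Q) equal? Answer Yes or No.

The empty string ε is accepted by P but rejected by Q.
So L(P) ≠ L(Q).

No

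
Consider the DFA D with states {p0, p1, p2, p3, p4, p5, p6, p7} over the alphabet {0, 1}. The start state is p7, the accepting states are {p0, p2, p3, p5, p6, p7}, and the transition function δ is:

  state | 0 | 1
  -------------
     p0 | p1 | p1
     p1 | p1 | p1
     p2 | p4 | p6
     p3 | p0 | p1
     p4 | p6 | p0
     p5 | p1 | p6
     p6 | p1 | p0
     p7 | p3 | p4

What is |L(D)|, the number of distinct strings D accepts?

6

The useful subgraph on states {p0, p3, p4, p6, p7} is acyclic, so L(D) is finite; the longest accepting path visits 4 useful states, giving maximum string length 3.
Counting accepting paths from p7 by length: 1 of length 0, 1 of length 1, 3 of length 2, 1 of length 3. Total 6.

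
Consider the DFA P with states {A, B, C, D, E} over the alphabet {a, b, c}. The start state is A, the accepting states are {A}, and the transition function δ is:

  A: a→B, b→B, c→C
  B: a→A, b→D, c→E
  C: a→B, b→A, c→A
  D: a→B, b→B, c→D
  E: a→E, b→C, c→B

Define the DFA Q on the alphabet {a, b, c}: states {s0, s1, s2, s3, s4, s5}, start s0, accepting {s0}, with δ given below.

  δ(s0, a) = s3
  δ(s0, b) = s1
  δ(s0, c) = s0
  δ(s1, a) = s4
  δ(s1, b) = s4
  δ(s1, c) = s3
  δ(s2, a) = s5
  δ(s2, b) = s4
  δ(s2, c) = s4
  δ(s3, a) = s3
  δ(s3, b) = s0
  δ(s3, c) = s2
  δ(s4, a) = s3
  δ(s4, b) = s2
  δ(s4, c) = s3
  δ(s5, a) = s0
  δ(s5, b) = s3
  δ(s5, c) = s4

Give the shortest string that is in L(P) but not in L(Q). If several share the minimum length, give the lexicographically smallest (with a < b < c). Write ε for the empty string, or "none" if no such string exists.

aa

The string aa is accepted by P but not by Q.
No shorter string lies in the difference, and aa is the lexicographically first length-2 string in L(P) \ L(Q).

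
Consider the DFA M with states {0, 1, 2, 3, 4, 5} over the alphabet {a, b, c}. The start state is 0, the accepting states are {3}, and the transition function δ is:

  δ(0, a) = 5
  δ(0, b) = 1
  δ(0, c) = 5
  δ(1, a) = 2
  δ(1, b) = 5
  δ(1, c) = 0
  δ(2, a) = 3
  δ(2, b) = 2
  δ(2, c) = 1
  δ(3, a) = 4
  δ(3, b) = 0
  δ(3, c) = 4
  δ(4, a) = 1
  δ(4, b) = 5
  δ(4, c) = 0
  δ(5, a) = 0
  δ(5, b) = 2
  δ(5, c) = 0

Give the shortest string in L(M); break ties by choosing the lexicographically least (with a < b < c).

A breadth-first search from 0 reaches an accepting state first via the path 0 → 5 → 2 → 3 on input aba.
No string of length < 3 is accepted (BFS exhausts all shorter strings without reaching an accepting state), and aba is the lexicographically least accepting string of length 3.

aba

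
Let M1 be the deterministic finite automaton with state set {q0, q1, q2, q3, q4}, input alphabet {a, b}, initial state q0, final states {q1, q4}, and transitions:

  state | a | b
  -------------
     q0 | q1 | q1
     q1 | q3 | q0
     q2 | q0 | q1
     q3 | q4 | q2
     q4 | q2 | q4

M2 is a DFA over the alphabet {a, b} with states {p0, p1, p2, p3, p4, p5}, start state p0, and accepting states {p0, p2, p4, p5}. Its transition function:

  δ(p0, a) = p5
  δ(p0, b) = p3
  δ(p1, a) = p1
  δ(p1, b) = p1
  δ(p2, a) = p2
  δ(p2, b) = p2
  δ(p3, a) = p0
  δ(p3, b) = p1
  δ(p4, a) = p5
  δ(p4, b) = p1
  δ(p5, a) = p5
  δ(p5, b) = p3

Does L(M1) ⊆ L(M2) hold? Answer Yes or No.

No

The string b is in L(M1) but not in L(M2).
So L(M1) ⊄ L(M2).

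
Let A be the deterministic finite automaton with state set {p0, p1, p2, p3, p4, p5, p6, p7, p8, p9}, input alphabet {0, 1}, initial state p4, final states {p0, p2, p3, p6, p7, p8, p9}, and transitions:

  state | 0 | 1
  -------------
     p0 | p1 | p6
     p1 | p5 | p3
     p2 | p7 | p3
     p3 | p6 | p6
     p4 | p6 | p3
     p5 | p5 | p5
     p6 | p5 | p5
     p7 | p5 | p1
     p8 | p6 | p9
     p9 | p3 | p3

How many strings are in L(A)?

4

The useful subgraph on states {p3, p4, p6} is acyclic, so L(A) is finite; the longest accepting path visits 3 useful states, giving maximum string length 2.
Counting accepting paths from p4 by length: 2 of length 1, 2 of length 2. Total 4.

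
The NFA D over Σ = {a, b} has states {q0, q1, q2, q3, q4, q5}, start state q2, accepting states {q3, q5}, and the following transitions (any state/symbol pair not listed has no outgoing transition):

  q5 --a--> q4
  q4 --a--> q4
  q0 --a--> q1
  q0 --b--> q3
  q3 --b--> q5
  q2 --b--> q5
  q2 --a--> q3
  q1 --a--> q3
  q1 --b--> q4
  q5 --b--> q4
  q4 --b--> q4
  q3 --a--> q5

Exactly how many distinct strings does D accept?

4

The useful subgraph on states {q2, q3, q5} is acyclic, so L(D) is finite; the longest accepting path visits 3 useful states, giving maximum string length 2.
Counting accepting paths from q2 by length: 2 of length 1, 2 of length 2. Total 4.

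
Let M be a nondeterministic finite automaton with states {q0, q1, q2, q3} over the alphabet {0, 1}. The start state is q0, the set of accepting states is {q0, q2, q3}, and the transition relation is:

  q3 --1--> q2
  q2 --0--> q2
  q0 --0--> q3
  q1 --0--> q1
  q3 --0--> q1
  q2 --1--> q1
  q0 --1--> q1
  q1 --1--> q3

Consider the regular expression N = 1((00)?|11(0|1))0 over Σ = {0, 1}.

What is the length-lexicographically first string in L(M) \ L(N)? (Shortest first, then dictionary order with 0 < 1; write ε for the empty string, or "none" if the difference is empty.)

ε

The empty string ε is accepted by M but not by N.
Since ε is the unique shortest string, it is the required witness.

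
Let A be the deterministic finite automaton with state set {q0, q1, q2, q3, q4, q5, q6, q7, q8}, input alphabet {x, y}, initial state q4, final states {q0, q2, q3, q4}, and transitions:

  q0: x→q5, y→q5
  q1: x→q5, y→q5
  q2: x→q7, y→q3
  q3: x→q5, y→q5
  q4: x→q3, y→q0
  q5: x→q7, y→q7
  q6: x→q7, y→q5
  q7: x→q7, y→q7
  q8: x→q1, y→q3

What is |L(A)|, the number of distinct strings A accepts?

The useful subgraph on states {q0, q3, q4} is acyclic, so L(A) is finite; the longest accepting path visits 2 useful states, giving maximum string length 1.
Counting accepting paths from q4 by length: 1 of length 0, 2 of length 1. Total 3.

3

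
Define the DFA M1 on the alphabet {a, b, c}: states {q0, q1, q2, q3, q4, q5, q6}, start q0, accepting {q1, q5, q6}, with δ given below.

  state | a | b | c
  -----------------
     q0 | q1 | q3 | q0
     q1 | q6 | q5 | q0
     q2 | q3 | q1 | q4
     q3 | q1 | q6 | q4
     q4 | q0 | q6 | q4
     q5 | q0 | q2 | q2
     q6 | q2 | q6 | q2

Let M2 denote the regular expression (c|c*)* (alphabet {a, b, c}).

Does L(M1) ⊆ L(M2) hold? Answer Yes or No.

The string a is in L(M1) but not in L(M2).
So L(M1) ⊄ L(M2).

No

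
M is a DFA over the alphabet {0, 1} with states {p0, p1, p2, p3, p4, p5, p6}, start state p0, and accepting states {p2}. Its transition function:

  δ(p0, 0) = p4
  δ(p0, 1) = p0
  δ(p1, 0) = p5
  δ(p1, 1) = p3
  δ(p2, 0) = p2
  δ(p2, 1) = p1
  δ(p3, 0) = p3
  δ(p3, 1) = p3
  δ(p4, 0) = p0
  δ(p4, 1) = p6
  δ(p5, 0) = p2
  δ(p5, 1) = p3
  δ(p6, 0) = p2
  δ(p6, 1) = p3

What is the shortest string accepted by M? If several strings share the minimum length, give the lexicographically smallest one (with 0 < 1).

010

A breadth-first search from p0 reaches an accepting state first via the path p0 → p4 → p6 → p2 on input 010.
No string of length < 3 is accepted (BFS exhausts all shorter strings without reaching an accepting state), and 010 is the lexicographically least accepting string of length 3.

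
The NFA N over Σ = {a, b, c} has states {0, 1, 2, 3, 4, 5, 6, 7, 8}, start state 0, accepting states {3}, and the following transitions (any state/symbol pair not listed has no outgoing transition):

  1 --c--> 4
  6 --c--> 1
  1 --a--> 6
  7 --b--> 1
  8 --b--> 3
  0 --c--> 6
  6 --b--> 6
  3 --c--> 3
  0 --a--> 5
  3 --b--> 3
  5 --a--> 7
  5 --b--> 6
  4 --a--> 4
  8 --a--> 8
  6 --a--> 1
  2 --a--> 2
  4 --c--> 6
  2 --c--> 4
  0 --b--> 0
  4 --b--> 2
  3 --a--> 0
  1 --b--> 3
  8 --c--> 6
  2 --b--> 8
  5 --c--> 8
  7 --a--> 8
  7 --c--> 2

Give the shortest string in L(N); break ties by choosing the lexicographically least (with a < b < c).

acb

A breadth-first search from 0 reaches an accepting state first via the path 0 → 5 → 8 → 3 on input acb.
No string of length < 3 is accepted (BFS exhausts all shorter strings without reaching an accepting state), and acb is the lexicographically least accepting string of length 3.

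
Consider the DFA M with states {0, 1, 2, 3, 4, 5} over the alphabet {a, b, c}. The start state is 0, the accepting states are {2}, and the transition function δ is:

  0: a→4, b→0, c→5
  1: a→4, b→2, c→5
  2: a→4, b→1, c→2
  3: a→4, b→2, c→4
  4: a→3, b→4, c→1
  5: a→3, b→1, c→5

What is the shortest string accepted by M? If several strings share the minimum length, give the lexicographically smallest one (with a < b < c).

A breadth-first search from 0 reaches an accepting state first via the path 0 → 4 → 3 → 2 on input aab.
No string of length < 3 is accepted (BFS exhausts all shorter strings without reaching an accepting state), and aab is the lexicographically least accepting string of length 3.

aab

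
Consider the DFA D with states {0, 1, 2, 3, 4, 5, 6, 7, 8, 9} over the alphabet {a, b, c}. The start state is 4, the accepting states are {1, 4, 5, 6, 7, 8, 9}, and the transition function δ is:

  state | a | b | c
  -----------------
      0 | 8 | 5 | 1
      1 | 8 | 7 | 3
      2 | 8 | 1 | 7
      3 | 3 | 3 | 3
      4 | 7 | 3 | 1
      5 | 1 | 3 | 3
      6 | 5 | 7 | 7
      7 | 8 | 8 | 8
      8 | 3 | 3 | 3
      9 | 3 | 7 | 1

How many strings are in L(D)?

11

The useful subgraph on states {1, 4, 7, 8} is acyclic, so L(D) is finite; the longest accepting path visits 4 useful states, giving maximum string length 3.
Counting accepting paths from 4 by length: 1 of length 0, 2 of length 1, 5 of length 2, 3 of length 3. Total 11.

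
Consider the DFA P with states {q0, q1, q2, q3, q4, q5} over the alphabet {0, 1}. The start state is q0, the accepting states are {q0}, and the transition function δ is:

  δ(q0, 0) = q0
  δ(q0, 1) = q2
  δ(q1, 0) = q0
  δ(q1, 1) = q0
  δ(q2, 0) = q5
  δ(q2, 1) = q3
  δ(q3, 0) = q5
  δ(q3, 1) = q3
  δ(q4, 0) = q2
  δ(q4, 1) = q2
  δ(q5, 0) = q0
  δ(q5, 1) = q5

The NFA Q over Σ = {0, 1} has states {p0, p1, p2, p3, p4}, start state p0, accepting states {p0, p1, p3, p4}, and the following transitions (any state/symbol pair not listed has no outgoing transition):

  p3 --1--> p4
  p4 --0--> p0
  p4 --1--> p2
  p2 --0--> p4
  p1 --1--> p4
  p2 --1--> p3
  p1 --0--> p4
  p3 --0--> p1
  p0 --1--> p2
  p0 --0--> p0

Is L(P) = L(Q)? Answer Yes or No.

No

The string 10 is accepted by Q but rejected by P.
So L(P) ≠ L(Q).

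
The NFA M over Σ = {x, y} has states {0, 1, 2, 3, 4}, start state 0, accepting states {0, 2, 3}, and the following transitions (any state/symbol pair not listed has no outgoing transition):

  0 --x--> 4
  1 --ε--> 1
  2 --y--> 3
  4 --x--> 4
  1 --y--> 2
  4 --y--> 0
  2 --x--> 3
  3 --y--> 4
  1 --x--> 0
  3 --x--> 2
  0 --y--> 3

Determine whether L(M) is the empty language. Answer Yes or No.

No

The empty string ε is accepted: the run 0 ends in the accepting state 0.
Since at least one string is accepted, L(M) is not empty.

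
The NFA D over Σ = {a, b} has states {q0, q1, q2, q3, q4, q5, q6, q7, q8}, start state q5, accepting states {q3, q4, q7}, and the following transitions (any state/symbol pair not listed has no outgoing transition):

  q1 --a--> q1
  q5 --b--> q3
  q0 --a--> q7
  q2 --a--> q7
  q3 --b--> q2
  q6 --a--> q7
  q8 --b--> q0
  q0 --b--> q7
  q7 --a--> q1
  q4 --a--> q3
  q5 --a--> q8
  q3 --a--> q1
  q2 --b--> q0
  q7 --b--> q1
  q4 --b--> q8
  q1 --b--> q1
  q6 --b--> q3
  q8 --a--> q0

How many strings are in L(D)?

8

The useful subgraph on states {q0, q2, q3, q5, q7, q8} is acyclic, so L(D) is finite; the longest accepting path visits 5 useful states, giving maximum string length 4.
Counting accepting paths from q5 by length: 1 of length 1, 5 of length 3, 2 of length 4. Total 8.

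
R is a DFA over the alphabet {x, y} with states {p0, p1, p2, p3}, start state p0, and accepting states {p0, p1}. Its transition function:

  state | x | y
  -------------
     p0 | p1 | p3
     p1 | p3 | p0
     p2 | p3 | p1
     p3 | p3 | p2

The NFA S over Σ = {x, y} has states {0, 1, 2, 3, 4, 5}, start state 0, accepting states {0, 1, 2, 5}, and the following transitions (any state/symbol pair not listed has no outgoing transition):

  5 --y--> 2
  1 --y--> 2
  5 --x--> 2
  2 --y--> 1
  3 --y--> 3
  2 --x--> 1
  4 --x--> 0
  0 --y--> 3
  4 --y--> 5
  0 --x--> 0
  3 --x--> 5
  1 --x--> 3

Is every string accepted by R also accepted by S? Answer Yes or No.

No

The string xy is in L(R) but not in L(S).
So L(R) ⊄ L(S).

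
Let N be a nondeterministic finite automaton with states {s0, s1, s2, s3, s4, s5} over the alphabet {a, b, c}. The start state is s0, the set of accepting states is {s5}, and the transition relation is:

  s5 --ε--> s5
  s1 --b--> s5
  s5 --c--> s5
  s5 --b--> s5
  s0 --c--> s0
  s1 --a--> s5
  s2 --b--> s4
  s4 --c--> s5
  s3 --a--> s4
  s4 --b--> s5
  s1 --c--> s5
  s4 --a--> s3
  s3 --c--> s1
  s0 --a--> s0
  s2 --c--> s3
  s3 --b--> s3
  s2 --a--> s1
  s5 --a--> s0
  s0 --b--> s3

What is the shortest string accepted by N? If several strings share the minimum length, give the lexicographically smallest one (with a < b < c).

A breadth-first search from s0 reaches an accepting state first via the path s0 → s3 → s4 → s5 on input bab.
No string of length < 3 is accepted (BFS exhausts all shorter strings without reaching an accepting state), and bab is the lexicographically least accepting string of length 3.

bab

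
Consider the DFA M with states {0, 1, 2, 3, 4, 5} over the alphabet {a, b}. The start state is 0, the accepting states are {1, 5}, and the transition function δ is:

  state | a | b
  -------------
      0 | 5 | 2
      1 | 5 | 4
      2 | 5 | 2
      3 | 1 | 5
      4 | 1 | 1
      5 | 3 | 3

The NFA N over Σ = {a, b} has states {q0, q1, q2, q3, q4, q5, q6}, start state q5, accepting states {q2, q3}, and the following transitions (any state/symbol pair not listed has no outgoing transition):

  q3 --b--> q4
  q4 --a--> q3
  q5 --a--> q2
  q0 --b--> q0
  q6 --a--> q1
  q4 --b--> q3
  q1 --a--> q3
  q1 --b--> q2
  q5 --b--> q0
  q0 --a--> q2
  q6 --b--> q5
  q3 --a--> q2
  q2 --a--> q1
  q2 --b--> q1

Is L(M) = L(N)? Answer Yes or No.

Exploring the product automaton M × N from the start pair (0, q5), following both machines on each input symbol, reaches 6 state pairs: (0, q5), (5, q2), (2, q0), (3, q1), (1, q3), (4, q4).
M accepts in {1, 5} and N accepts in {q2, q3}. In every reachable pair the two components are either both accepting — (5, q2), (1, q3) — or both non-accepting, so no string is accepted by exactly one of the machines: L(M) \ L(N) and L(N) \ L(M) are both empty.
Hence every string is accepted by M iff it is accepted by N, and the two languages coincide.

Yes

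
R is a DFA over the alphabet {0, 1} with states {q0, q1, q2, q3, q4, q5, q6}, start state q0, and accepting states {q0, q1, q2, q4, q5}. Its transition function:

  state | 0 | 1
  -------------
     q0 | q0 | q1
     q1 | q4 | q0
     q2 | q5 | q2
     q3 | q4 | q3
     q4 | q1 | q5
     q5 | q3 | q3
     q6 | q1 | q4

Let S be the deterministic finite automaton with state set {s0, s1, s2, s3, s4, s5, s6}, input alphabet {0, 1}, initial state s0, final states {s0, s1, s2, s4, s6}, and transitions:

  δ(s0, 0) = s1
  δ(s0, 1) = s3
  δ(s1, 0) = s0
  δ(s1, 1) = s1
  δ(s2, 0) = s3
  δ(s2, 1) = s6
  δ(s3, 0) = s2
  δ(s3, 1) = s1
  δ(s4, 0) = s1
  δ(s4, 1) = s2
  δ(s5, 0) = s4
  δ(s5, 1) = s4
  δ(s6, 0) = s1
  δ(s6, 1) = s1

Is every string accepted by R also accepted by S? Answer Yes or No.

The string 1 is in L(R) but not in L(S).
So L(R) ⊄ L(S).

No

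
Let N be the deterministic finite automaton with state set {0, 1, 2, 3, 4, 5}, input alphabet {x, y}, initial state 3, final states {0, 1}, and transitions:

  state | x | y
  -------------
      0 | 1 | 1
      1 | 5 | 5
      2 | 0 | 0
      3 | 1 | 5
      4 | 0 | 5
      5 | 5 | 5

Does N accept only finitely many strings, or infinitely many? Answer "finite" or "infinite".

finite

The useful states (reachable from 3 and able to reach an accepting state) are {1, 3}.
Restricted to these states the transition graph has no cycle, so every accepting path has bounded length and L is finite.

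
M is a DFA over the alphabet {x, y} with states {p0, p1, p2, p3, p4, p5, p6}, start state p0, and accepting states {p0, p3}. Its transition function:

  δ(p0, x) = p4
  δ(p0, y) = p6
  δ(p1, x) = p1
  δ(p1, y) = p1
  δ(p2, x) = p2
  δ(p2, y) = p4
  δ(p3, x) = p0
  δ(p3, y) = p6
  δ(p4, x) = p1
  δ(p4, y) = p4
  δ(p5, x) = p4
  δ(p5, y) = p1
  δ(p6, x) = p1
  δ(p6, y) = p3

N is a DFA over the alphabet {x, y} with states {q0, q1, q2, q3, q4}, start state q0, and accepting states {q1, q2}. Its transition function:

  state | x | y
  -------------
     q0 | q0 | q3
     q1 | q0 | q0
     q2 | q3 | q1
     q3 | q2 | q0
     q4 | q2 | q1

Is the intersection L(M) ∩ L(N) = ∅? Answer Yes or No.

Exploring the product automaton M × N from the start pair (p0, q0), following both machines on each input symbol, reaches 9 state pairs: (p0, q0), (p4, q0), (p6, q3), (p1, q0), (p4, q3), (p1, q2), (p3, q0), (p1, q3), (p1, q1).
M accepts in {p0, p3} and N accepts in {q1, q2}; no reachable pair has both components accepting, so no string drives both machines to acceptance simultaneously and L(M) ∩ L(N) = ∅.
So no string is accepted by both, and the intersection is empty.

Yes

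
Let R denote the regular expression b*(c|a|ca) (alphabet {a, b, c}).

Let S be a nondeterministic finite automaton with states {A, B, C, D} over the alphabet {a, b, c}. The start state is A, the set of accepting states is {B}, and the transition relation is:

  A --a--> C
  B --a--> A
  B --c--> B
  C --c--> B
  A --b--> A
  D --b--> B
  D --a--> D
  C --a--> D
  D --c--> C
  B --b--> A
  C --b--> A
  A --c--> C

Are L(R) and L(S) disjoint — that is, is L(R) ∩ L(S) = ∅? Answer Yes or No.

Converting the expression R to a DFA (subset construction, then merging equivalent states) gives the minimal DFA with states {r0, r1, r2, r3}, start state r0, accepting states {r1, r2} and transitions r0: a→r1, b→r0, c→r2; r1: a→r3, b→r3, c→r3; r2: a→r1, b→r3, c→r3; r3: a→r3, b→r3, c→r3.
Exploring the product automaton R × S from the start pair (r0, A), following both machines on each input symbol, reaches 8 state pairs: (r0, A), (r1, C), (r2, C), (r3, D), (r3, A), (r3, B), (r1, D), (r3, C).
R accepts in {r1, r2} and S accepts in {B}; no reachable pair has both components accepting, so no string drives both machines to acceptance simultaneously and L(R) ∩ L(S) = ∅.
So no string is accepted by both, and the intersection is empty.

Yes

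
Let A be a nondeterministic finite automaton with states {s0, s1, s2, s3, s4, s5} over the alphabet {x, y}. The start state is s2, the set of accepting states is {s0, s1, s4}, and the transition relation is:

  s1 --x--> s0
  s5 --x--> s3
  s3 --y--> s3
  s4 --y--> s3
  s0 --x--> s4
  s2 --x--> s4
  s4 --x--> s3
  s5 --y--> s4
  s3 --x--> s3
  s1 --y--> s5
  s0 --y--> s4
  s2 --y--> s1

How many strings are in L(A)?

The useful subgraph on states {s0, s1, s2, s4, s5} is acyclic, so L(A) is finite; the longest accepting path visits 4 useful states, giving maximum string length 3.
Counting accepting paths from s2 by length: 2 of length 1, 1 of length 2, 3 of length 3. Total 6.

6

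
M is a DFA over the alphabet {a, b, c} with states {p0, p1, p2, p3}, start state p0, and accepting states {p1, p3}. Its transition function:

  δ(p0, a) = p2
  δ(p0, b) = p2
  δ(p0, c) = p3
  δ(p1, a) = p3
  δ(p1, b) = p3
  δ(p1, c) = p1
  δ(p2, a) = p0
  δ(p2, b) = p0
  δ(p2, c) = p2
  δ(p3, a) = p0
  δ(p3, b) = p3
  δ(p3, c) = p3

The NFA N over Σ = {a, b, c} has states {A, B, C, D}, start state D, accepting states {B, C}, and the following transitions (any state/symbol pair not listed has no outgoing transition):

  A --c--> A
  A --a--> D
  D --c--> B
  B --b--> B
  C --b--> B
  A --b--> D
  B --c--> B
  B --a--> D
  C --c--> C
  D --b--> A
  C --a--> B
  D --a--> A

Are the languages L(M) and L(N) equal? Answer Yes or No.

Exploring the product automaton M × N from the start pair (p0, D), following both machines on each input symbol, reaches 3 state pairs: (p0, D), (p2, A), (p3, B).
M accepts in {p1, p3} and N accepts in {B, C}. In every reachable pair the two components are either both accepting — (p3, B) — or both non-accepting, so no string is accepted by exactly one of the machines: L(M) \ L(N) and L(N) \ L(M) are both empty.
Hence every string is accepted by M iff it is accepted by N, and the two languages coincide.

Yes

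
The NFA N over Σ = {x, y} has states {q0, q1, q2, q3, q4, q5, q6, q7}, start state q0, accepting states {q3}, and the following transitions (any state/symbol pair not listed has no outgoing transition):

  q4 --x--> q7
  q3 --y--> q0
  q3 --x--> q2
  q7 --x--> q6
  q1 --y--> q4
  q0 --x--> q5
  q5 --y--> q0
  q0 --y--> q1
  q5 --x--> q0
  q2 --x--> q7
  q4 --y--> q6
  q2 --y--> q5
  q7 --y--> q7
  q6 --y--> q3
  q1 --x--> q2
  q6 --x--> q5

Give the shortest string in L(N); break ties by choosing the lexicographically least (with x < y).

yyyy

A breadth-first search from q0 reaches an accepting state first via the path q0 → q1 → q4 → q6 → q3 on input yyyy.
No string of length < 4 is accepted (BFS exhausts all shorter strings without reaching an accepting state), and yyyy is the lexicographically least accepting string of length 4.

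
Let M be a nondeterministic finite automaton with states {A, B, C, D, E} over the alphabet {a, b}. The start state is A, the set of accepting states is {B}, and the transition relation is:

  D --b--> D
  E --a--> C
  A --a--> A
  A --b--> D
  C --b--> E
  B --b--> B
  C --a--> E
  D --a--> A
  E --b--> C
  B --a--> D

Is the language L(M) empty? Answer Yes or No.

The states reachable from the start state are {A, D}.
None of the accepting states {B} is reachable, so no string is accepted and L(M) = ∅.

Yes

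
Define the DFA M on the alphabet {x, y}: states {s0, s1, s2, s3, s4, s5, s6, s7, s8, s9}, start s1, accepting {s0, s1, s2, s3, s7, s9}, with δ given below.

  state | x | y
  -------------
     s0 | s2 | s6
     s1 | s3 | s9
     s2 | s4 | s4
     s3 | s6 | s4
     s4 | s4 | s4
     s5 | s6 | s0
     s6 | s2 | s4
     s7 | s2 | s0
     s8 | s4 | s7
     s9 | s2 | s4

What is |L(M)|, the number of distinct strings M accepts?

5

The useful subgraph on states {s1, s2, s3, s6, s9} is acyclic, so L(M) is finite; the longest accepting path visits 4 useful states, giving maximum string length 3.
Counting accepting paths from s1 by length: 1 of length 0, 2 of length 1, 1 of length 2, 1 of length 3. Total 5.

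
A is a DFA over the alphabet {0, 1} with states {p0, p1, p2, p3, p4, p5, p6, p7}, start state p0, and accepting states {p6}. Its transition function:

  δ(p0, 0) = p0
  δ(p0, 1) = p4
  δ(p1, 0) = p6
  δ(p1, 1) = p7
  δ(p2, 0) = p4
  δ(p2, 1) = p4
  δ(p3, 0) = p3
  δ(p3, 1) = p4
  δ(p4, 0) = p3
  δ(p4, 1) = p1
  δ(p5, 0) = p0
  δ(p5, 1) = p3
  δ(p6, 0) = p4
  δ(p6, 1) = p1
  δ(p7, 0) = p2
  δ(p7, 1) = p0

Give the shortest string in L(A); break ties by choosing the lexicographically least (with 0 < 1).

110

A breadth-first search from p0 reaches an accepting state first via the path p0 → p4 → p1 → p6 on input 110.
No string of length < 3 is accepted (BFS exhausts all shorter strings without reaching an accepting state), and 110 is the lexicographically least accepting string of length 3.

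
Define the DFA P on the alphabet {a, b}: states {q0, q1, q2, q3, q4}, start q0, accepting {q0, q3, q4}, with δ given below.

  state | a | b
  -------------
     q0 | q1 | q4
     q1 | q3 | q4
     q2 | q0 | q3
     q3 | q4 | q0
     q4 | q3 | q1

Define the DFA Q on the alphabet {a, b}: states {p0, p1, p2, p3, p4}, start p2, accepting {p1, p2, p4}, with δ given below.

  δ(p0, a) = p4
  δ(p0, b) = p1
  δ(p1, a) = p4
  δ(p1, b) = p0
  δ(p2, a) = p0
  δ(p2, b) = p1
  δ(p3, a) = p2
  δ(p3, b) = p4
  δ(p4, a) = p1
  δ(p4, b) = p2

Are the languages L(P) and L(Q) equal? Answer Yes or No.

Yes

Exploring the product automaton P × Q from the start pair (q0, p2), following both machines on each input symbol, reaches 4 state pairs: (q0, p2), (q1, p0), (q4, p1), (q3, p4).
P accepts in {q0, q3, q4} and Q accepts in {p1, p2, p4}. In every reachable pair the two components are either both accepting — (q0, p2), (q4, p1), (q3, p4) — or both non-accepting, so no string is accepted by exactly one of the machines: L(P) \ L(Q) and L(Q) \ L(P) are both empty.
Hence every string is accepted by P iff it is accepted by Q, and the two languages coincide.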